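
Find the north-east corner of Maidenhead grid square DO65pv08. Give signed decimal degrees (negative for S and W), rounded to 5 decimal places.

55.91250, -106.74167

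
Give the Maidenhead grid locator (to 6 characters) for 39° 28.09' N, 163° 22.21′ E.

Shift to the Maidenhead origin (180°W, 90°S): lon 343.3702, lat 129.4682.
Field (20°×10°, letters A–R): 343.3702/20 → 17 → R, 129.4682/10 → 12 → M; chars RM.
Square (2°×1°, digits 0–9): 3.3702/2 → 1, 9.4682/1 → 9; chars 19.
Subsquare (5′×2.5′, letters a–x): 1.3702/0.0833333 → 16 → q, 0.4682/0.0416667 → 11 → l; chars ql.

RM19ql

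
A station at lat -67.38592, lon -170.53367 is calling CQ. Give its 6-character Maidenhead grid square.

AC42ro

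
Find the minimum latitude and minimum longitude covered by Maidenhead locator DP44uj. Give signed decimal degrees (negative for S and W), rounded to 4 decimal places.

Field D=3, P=15: +3·20° lon, +15·10° lat → SW at lon -120°, lat 60°.
Square 4, 4: +4·2° lon, +4·1° lat → SW at lon -112°, lat 64°.
Subsquare u=20, j=9: +20·0.0833333° lon, +9·0.0416667° lat → SW at lon -110.333°, lat 64.375°.
latitude 64.3750, longitude -110.3333.

64.3750, -110.3333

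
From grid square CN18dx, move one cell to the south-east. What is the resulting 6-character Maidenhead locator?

Longitude subsquare d = 3; +1 → 4 = e.
Latitude subsquare x = 23; −1 → 22 = w.

CN18ew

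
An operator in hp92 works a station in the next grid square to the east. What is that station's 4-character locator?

IP02

Longitude square 9; +1 → 10, wraps to 0, carry into field.
Longitude field H = 7; +1 → 8 = I.
The latitude characters are unchanged.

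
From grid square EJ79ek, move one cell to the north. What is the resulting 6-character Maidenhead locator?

Latitude subsquare k = 10; +1 → 11 = l.
The longitude characters are unchanged.

EJ79el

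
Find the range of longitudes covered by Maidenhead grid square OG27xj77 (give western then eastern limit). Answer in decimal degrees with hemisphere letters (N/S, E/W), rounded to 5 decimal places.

Field O=14, G=6: +14·20° lon, +6·10° lat → SW at lon 100°, lat -30°.
Square 2, 7: +2·2° lon, +7·1° lat → SW at lon 104°, lat -23°.
Subsquare x=23, j=9: +23·0.0833333° lon, +9·0.0416667° lat → SW at lon 105.917°, lat -22.625°.
Extended square 7, 7: +7·0.00833333° lon, +7·0.00416667° lat → SW at lon 105.975°, lat -22.5958°.
Cell spans 0.00833333° lon × 0.00416667° lat.
west 105.97500° E, east 105.98333° E.

105.97500° E, 105.98333° E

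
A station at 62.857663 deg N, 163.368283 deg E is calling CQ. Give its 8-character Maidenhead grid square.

RP12qu45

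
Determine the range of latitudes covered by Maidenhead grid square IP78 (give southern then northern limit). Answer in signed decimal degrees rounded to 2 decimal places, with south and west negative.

68.00, 69.00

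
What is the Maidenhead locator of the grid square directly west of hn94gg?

Longitude subsquare g = 6; −1 → 5 = f.
The latitude characters are unchanged.

HN94fg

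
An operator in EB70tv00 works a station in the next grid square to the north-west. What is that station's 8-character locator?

Longitude extended square 0; −1 → -1, wraps to 9, carry into subsquare.
Longitude subsquare t = 19; −1 → 18 = s.
Latitude extended square 0; +1 → 1.

EB70sv91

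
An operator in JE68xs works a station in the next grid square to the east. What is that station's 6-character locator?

Longitude subsquare x = 23; +1 → 24, wraps to 0 = a, carry into square.
Longitude square 6; +1 → 7.
The latitude characters are unchanged.

JE78as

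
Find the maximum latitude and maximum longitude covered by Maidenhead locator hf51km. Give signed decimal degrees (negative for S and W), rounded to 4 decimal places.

-38.4583, -29.0833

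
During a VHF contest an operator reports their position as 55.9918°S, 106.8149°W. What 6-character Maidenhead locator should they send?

DD64oa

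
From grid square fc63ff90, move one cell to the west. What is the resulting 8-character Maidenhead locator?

Longitude extended square 9; −1 → 8.
The latitude characters are unchanged.

FC63ff80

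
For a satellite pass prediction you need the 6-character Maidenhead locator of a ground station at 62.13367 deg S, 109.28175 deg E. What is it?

OC47pu

Offset from 180°W / 90°S: lon 289.2817°, lat 27.8663°.
Field (20°×10°, letters A–R): 289.2817/20 → 14 → O, 27.8663/10 → 2 → C; chars OC.
Square (2°×1°, digits 0–9): 9.2817/2 → 4, 7.8663/1 → 7; chars 47.
Subsquare (5′×2.5′, letters a–x): 1.2817/0.0833333 → 15 → p, 0.8663/0.0416667 → 20 → u; chars pu.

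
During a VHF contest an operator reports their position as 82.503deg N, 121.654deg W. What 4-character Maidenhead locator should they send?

CR92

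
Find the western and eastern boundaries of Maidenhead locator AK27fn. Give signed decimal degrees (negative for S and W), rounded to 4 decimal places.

-175.5833, -175.5000

Field A=0, K=10: +0·20° lon, +10·10° lat → SW at lon -180°, lat 10°.
Square 2, 7: +2·2° lon, +7·1° lat → SW at lon -176°, lat 17°.
Subsquare f=5, n=13: +5·0.0833333° lon, +13·0.0416667° lat → SW at lon -175.583°, lat 17.5417°.
Cell spans 0.0833333° lon × 0.0416667° lat.
west -175.5833, east -175.5000.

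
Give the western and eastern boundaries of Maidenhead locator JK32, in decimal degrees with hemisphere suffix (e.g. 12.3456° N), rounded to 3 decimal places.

6.000° E, 8.000° E

Field J=9, K=10: +9·20° lon, +10·10° lat → SW at lon 0°, lat 10°.
Square 3, 2: +3·2° lon, +2·1° lat → SW at lon 6°, lat 12°.
Cell spans 2° lon × 1° lat.
west 6.000° E, east 8.000° E.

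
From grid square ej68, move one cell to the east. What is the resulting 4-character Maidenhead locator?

Longitude square 6; +1 → 7.
The latitude characters are unchanged.

EJ78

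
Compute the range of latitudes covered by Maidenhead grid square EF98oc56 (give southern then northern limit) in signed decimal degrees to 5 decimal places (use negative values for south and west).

-31.89167, -31.88750

Field E=4, F=5: +4·20° lon, +5·10° lat → SW at lon -100°, lat -40°.
Square 9, 8: +9·2° lon, +8·1° lat → SW at lon -82°, lat -32°.
Subsquare o=14, c=2: +14·0.0833333° lon, +2·0.0416667° lat → SW at lon -80.8333°, lat -31.9167°.
Extended square 5, 6: +5·0.00833333° lon, +6·0.00416667° lat → SW at lon -80.7917°, lat -31.8917°.
Cell spans 0.00833333° lon × 0.00416667° lat.
south -31.89167, north -31.88750.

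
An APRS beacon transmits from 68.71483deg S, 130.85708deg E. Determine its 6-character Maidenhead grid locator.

PC51kg

Shift to the Maidenhead origin (180°W, 90°S): lon 310.8571, lat 21.2852.
Field: 310.8571/20 → 15 → P, 21.2852/10 → 2 → C; chars PC.
Square: 10.8571/2 → 5, 1.2852/1 → 1; chars 51.
Subsquare: 0.8571/0.0833333 → 10 → k, 0.2852/0.0416667 → 6 → g; chars kg.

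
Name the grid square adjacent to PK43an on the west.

Longitude subsquare a = 0; −1 → -1, wraps to 23 = x, carry into square.
Longitude square 4; −1 → 3.
The latitude characters are unchanged.

PK33xn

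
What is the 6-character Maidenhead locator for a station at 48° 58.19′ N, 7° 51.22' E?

Offset from 180°W / 90°S: lon 187.8537°, lat 138.9698°.
Field: 187.8537/20 → 9 → J, 138.9698/10 → 13 → N; chars JN.
Square: 7.8537/2 → 3, 8.9698/1 → 8; chars 38.
Subsquare: 1.8537/0.0833333 → 22 → w, 0.9698/0.0416667 → 23 → x; chars wx.

JN38wx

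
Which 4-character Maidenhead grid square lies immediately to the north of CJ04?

CJ05

Latitude square 4; +1 → 5.
The longitude characters are unchanged.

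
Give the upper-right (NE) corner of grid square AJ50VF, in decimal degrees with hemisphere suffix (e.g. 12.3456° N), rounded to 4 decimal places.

Field A=0, J=9: +0·20° lon, +9·10° lat → SW at lon -180°, lat 0°.
Square 5, 0: +5·2° lon, +0·1° lat → SW at lon -170°, lat 0°.
Subsquare v=21, f=5: +21·0.0833333° lon, +5·0.0416667° lat → SW at lon -168.25°, lat 0.208333°.
Cell spans 0.0833333° lon × 0.0416667° lat. NE corner is SW corner plus one full cell.
latitude 0.2500° N, longitude 168.1667° W.

0.2500° N, 168.1667° W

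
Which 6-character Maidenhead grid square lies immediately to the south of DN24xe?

Latitude subsquare e = 4; −1 → 3 = d.
The longitude characters are unchanged.

DN24xd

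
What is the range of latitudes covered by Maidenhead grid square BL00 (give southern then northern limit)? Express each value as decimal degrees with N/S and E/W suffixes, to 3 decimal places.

20.000° N, 21.000° N

Field B=1, L=11: +1·20° lon, +11·10° lat → SW at lon -160°, lat 20°.
Square 0, 0: +0·2° lon, +0·1° lat → SW at lon -160°, lat 20°.
Cell spans 2° lon × 1° lat.
south 20.000° N, north 21.000° N.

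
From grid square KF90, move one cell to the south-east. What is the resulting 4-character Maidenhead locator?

LE09

Longitude square 9; +1 → 10, wraps to 0, carry into field.
Longitude field K = 10; +1 → 11 = L.
Latitude square 0; −1 → -1, wraps to 9, carry into field.
Latitude field F = 5; −1 → 4 = E.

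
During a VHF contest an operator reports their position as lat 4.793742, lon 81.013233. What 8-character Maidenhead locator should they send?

Shift to the Maidenhead origin (180°W, 90°S): lon 261.01323, lat 94.79374.
Field: lon ⌊261.01323/20⌋ = 13 → N; lat ⌊94.79374/10⌋ = 9 → J.
Square: lon ⌊1.01323/2⌋ = 0; lat ⌊4.79374/1⌋ = 4.
Subsquare: lon ⌊1.01323/0.0833333⌋ = 12 → m; lat ⌊0.79374/0.0416667⌋ = 19 → t.
Extended square: lon ⌊0.01323/0.00833333⌋ = 1; lat ⌊0.00208/0.00416667⌋ = 0.

NJ04mt10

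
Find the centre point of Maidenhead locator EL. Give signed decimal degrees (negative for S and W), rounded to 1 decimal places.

Field E=4, L=11: +4·20° lon, +11·10° lat → SW at lon -100°, lat 20°.
Cell spans 20° lon × 10° lat. Centre is SW corner plus half of each.
latitude 25.0, longitude -90.0.

25.0, -90.0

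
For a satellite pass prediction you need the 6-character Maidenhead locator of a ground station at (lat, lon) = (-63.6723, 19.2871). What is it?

Shift to the Maidenhead origin (180°W, 90°S): lon 199.2871, lat 26.3277.
Field: 199.2871/20 → 9 → J, 26.3277/10 → 2 → C; chars JC.
Square: 19.2871/2 → 9, 6.3277/1 → 6; chars 96.
Subsquare: 1.2871/0.0833333 → 15 → p, 0.3277/0.0416667 → 7 → h; chars ph.

JC96ph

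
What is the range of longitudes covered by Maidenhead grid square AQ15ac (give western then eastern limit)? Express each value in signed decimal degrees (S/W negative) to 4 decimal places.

-178.0000, -177.9167

Field A=0, Q=16: +0·20° lon, +16·10° lat → SW at lon -180°, lat 70°.
Square 1, 5: +1·2° lon, +5·1° lat → SW at lon -178°, lat 75°.
Subsquare a=0, c=2: +0·0.0833333° lon, +2·0.0416667° lat → SW at lon -178°, lat 75.0833°.
Cell spans 0.0833333° lon × 0.0416667° lat.
west -178.0000, east -177.9167.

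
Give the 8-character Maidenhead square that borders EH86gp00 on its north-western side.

Longitude extended square 0; −1 → -1, wraps to 9, carry into subsquare.
Longitude subsquare g = 6; −1 → 5 = f.
Latitude extended square 0; +1 → 1.

EH86fp91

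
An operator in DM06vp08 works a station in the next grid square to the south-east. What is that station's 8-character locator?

DM06vp17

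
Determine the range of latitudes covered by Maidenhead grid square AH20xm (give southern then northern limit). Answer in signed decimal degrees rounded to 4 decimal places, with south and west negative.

Field A=0, H=7: +0·20° lon, +7·10° lat → SW at lon -180°, lat -20°.
Square 2, 0: +2·2° lon, +0·1° lat → SW at lon -176°, lat -20°.
Subsquare x=23, m=12: +23·0.0833333° lon, +12·0.0416667° lat → SW at lon -174.083°, lat -19.5°.
Cell spans 0.0833333° lon × 0.0416667° lat.
south -19.5000, north -19.4583.

-19.5000, -19.4583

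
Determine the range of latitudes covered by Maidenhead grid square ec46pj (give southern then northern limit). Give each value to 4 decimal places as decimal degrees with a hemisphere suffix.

63.6250° S, 63.5833° S

Field E=4, C=2: +4·20° lon, +2·10° lat → SW at lon -100°, lat -70°.
Square 4, 6: +4·2° lon, +6·1° lat → SW at lon -92°, lat -64°.
Subsquare p=15, j=9: +15·0.0833333° lon, +9·0.0416667° lat → SW at lon -90.75°, lat -63.625°.
Cell spans 0.0833333° lon × 0.0416667° lat.
south 63.6250° S, north 63.5833° S.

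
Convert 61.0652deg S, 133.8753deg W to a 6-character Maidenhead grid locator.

CC38bw

Offset from 180°W / 90°S: lon 46.1247°, lat 28.9348°.
Field: 46.1247/20 → 2 → C, 28.9348/10 → 2 → C; chars CC.
Square: 6.1247/2 → 3, 8.9348/1 → 8; chars 38.
Subsquare: 0.1247/0.0833333 → 1 → b, 0.9348/0.0416667 → 22 → w; chars bw.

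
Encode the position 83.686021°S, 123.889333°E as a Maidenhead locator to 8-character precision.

PA16wh65

Shift to the Maidenhead origin (180°W, 90°S): lon 303.88933, lat 6.31398.
Field: 303.88933/20 → 15 → P, 6.31398/10 → 0 → A; chars PA.
Square: 3.88933/2 → 1, 6.31398/1 → 6; chars 16.
Subsquare: 1.88933/0.0833333 → 22 → w, 0.31398/0.0416667 → 7 → h; chars wh.
Extended square: 0.05600/0.00833333 → 6, 0.02231/0.00416667 → 5; chars 65.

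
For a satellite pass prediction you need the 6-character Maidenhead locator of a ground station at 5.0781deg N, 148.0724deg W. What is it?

BJ55xb

Offset from 180°W / 90°S: lon 31.9276°, lat 95.0781°.
Field: lon ⌊31.9276/20⌋ = 1 → B; lat ⌊95.0781/10⌋ = 9 → J.
Square: lon ⌊11.9276/2⌋ = 5; lat ⌊5.0781/1⌋ = 5.
Subsquare: lon ⌊1.9276/0.0833333⌋ = 23 → x; lat ⌊0.0781/0.0416667⌋ = 1 → b.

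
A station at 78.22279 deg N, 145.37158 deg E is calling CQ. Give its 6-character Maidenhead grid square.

QQ28qf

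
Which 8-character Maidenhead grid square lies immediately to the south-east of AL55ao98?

AL55bo07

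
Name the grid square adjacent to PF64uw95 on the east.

Longitude extended square 9; +1 → 10, wraps to 0, carry into subsquare.
Longitude subsquare u = 20; +1 → 21 = v.
The latitude characters are unchanged.

PF64vw05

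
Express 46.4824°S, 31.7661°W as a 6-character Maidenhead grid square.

HE43cm

Shift to the Maidenhead origin (180°W, 90°S): lon 148.2339, lat 43.5176.
Field (20°×10°, letters A–R): 148.2339/20 → 7 → H, 43.5176/10 → 4 → E; chars HE.
Square (2°×1°, digits 0–9): 8.2339/2 → 4, 3.5176/1 → 3; chars 43.
Subsquare (5′×2.5′, letters a–x): 0.2339/0.0833333 → 2 → c, 0.5176/0.0416667 → 12 → m; chars cm.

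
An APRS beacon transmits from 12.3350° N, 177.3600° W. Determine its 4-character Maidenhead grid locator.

AK12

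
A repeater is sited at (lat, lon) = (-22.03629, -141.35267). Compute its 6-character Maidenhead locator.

Offset from 180°W / 90°S: lon 38.6473°, lat 67.9637°.
Field (20°×10°, letters A–R): lon ⌊38.6473/20⌋ = 1 → B; lat ⌊67.9637/10⌋ = 6 → G.
Square (2°×1°, digits 0–9): lon ⌊18.6473/2⌋ = 9; lat ⌊7.9637/1⌋ = 7.
Subsquare (5′×2.5′, letters a–x): lon ⌊0.6473/0.0833333⌋ = 7 → h; lat ⌊0.9637/0.0416667⌋ = 23 → x.

BG97hx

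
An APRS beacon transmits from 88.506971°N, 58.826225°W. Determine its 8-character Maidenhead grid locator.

Offset from 180°W / 90°S: lon 121.17378°, lat 178.50697°.
Field: lon ⌊121.17378/20⌋ = 6 → G; lat ⌊178.50697/10⌋ = 17 → R.
Square: lon ⌊1.17378/2⌋ = 0; lat ⌊8.50697/1⌋ = 8.
Subsquare: lon ⌊1.17378/0.0833333⌋ = 14 → o; lat ⌊0.50697/0.0416667⌋ = 12 → m.
Extended square: lon ⌊0.00711/0.00833333⌋ = 0; lat ⌊0.00697/0.00416667⌋ = 1.

GR08om01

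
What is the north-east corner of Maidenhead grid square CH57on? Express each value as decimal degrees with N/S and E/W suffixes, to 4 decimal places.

12.4167° S, 128.7500° W

Field C=2, H=7: +2·20° lon, +7·10° lat → SW at lon -140°, lat -20°.
Square 5, 7: +5·2° lon, +7·1° lat → SW at lon -130°, lat -13°.
Subsquare o=14, n=13: +14·0.0833333° lon, +13·0.0416667° lat → SW at lon -128.833°, lat -12.4583°.
Cell spans 0.0833333° lon × 0.0416667° lat. NE corner is SW corner plus one full cell.
latitude 12.4167° S, longitude 128.7500° W.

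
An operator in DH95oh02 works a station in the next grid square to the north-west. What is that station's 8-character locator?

DH95nh93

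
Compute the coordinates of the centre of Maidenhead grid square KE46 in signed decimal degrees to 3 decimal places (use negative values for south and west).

-43.500, 29.000

Field K=10, E=4: +10·20° lon, +4·10° lat → SW at lon 20°, lat -50°.
Square 4, 6: +4·2° lon, +6·1° lat → SW at lon 28°, lat -44°.
Cell spans 2° lon × 1° lat. Centre is SW corner plus half of each.
latitude -43.500, longitude 29.000.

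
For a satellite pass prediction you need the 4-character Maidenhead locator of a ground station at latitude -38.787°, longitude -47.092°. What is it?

GF61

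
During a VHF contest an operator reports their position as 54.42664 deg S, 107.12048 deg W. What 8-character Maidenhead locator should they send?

DD65kn57

Offset from 180°W / 90°S: lon 72.87952°, lat 35.57336°.
Field (20°×10°, letters A–R): 72.87952/20 → 3 → D, 35.57336/10 → 3 → D; chars DD.
Square (2°×1°, digits 0–9): 12.87952/2 → 6, 5.57336/1 → 5; chars 65.
Subsquare (5′×2.5′, letters a–x): 0.87952/0.0833333 → 10 → k, 0.57336/0.0416667 → 13 → n; chars kn.
Extended square (30″×15″, digits 0–9): 0.04619/0.00833333 → 5, 0.03169/0.00416667 → 7; chars 57.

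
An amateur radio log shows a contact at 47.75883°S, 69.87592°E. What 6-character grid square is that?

Shift to the Maidenhead origin (180°W, 90°S): lon 249.8759, lat 42.2412.
Field: 249.8759/20 → 12 → M, 42.2412/10 → 4 → E; chars ME.
Square: 9.8759/2 → 4, 2.2412/1 → 2; chars 42.
Subsquare: 1.8759/0.0833333 → 22 → w, 0.2412/0.0416667 → 5 → f; chars wf.

ME42wf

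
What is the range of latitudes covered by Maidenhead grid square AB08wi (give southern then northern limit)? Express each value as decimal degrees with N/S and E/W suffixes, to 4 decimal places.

71.6667° S, 71.6250° S

Field A=0, B=1: +0·20° lon, +1·10° lat → SW at lon -180°, lat -80°.
Square 0, 8: +0·2° lon, +8·1° lat → SW at lon -180°, lat -72°.
Subsquare w=22, i=8: +22·0.0833333° lon, +8·0.0416667° lat → SW at lon -178.167°, lat -71.6667°.
Cell spans 0.0833333° lon × 0.0416667° lat.
south 71.6667° S, north 71.6250° S.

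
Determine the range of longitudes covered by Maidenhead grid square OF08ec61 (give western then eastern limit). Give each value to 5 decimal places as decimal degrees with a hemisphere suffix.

Field O=14, F=5: +14·20° lon, +5·10° lat → SW at lon 100°, lat -40°.
Square 0, 8: +0·2° lon, +8·1° lat → SW at lon 100°, lat -32°.
Subsquare e=4, c=2: +4·0.0833333° lon, +2·0.0416667° lat → SW at lon 100.333°, lat -31.9167°.
Extended square 6, 1: +6·0.00833333° lon, +1·0.00416667° lat → SW at lon 100.383°, lat -31.9125°.
Cell spans 0.00833333° lon × 0.00416667° lat.
west 100.38333° E, east 100.39167° E.

100.38333° E, 100.39167° E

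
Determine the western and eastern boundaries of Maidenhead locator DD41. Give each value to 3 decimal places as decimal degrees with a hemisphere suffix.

112.000° W, 110.000° W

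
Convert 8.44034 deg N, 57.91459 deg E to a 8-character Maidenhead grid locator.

Shift to the Maidenhead origin (180°W, 90°S): lon 237.91459, lat 98.44034.
Field (20°×10°, letters A–R): 237.91459/20 → 11 → L, 98.44034/10 → 9 → J; chars LJ.
Square (2°×1°, digits 0–9): 17.91459/2 → 8, 8.44034/1 → 8; chars 88.
Subsquare (5′×2.5′, letters a–x): 1.91459/0.0833333 → 22 → w, 0.44034/0.0416667 → 10 → k; chars wk.
Extended square (30″×15″, digits 0–9): 0.08126/0.00833333 → 9, 0.02367/0.00416667 → 5; chars 95.

LJ88wk95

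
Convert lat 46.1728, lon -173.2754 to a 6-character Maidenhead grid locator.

AN36ie

Offset from 180°W / 90°S: lon 6.7246°, lat 136.1728°.
Field: lon ⌊6.7246/20⌋ = 0 → A; lat ⌊136.1728/10⌋ = 13 → N.
Square: lon ⌊6.7246/2⌋ = 3; lat ⌊6.1728/1⌋ = 6.
Subsquare: lon ⌊0.7246/0.0833333⌋ = 8 → i; lat ⌊0.1728/0.0416667⌋ = 4 → e.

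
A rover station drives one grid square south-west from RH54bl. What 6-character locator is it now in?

RH54ak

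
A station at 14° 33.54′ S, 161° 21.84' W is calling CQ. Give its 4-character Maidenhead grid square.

Add 180° to longitude and 90° to latitude: 18.64, 75.44.
Field (20°×10°, letters A–R): lon ⌊18.64/20⌋ = 0 → A; lat ⌊75.44/10⌋ = 7 → H.
Square (2°×1°, digits 0–9): lon ⌊18.64/2⌋ = 9; lat ⌊5.44/1⌋ = 5.

AH95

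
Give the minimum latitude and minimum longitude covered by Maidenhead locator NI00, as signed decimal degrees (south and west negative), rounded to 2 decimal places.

-10.00, 80.00

Field N=13, I=8: +13·20° lon, +8·10° lat → SW at lon 80°, lat -10°.
Square 0, 0: +0·2° lon, +0·1° lat → SW at lon 80°, lat -10°.
latitude -10.00, longitude 80.00.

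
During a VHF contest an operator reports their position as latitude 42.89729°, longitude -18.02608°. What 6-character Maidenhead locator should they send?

Offset from 180°W / 90°S: lon 161.9739°, lat 132.8973°.
Field: 161.9739/20 → 8 → I, 132.8973/10 → 13 → N; chars IN.
Square: 1.9739/2 → 0, 2.8973/1 → 2; chars 02.
Subsquare: 1.9739/0.0833333 → 23 → x, 0.8973/0.0416667 → 21 → v; chars xv.

IN02xv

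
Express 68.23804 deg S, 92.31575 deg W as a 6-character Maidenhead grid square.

EC31us

Offset from 180°W / 90°S: lon 87.6843°, lat 21.7620°.
Field: 87.6843/20 → 4 → E, 21.7620/10 → 2 → C; chars EC.
Square: 7.6843/2 → 3, 1.7620/1 → 1; chars 31.
Subsquare: 1.6843/0.0833333 → 20 → u, 0.7620/0.0416667 → 18 → s; chars us.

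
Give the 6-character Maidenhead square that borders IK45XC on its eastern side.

IK55ac

Longitude subsquare x = 23; +1 → 24, wraps to 0 = a, carry into square.
Longitude square 4; +1 → 5.
The latitude characters are unchanged.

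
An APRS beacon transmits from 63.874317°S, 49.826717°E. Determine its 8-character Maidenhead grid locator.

LC46vd90

Add 180° to longitude and 90° to latitude: 229.82672, 26.12568.
Field (20°×10°, letters A–R): 229.82672/20 → 11 → L, 26.12568/10 → 2 → C; chars LC.
Square (2°×1°, digits 0–9): 9.82672/2 → 4, 6.12568/1 → 6; chars 46.
Subsquare (5′×2.5′, letters a–x): 1.82672/0.0833333 → 21 → v, 0.12568/0.0416667 → 3 → d; chars vd.
Extended square (30″×15″, digits 0–9): 0.07672/0.00833333 → 9, 0.00068/0.00416667 → 0; chars 90.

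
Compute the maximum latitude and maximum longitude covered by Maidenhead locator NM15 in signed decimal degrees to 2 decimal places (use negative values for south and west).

Field N=13, M=12: +13·20° lon, +12·10° lat → SW at lon 80°, lat 30°.
Square 1, 5: +1·2° lon, +5·1° lat → SW at lon 82°, lat 35°.
Cell spans 2° lon × 1° lat. NE corner is SW corner plus one full cell.
latitude 36.00, longitude 84.00.

36.00, 84.00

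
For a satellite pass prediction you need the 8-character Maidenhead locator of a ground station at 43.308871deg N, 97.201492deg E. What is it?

NN83oh44

Offset from 180°W / 90°S: lon 277.20149°, lat 133.30887°.
Field: 277.20149/20 → 13 → N, 133.30887/10 → 13 → N; chars NN.
Square: 17.20149/2 → 8, 3.30887/1 → 3; chars 83.
Subsquare: 1.20149/0.0833333 → 14 → o, 0.30887/0.0416667 → 7 → h; chars oh.
Extended square: 0.03483/0.00833333 → 4, 0.01720/0.00416667 → 4; chars 44.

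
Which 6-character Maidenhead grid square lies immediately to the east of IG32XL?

IG42al

Longitude subsquare x = 23; +1 → 24, wraps to 0 = a, carry into square.
Longitude square 3; +1 → 4.
The latitude characters are unchanged.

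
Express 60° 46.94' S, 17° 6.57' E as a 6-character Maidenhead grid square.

JC89nf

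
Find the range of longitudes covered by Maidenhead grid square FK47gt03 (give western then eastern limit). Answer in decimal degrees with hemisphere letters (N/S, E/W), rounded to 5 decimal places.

71.50000° W, 71.49167° W

Field F=5, K=10: +5·20° lon, +10·10° lat → SW at lon -80°, lat 10°.
Square 4, 7: +4·2° lon, +7·1° lat → SW at lon -72°, lat 17°.
Subsquare g=6, t=19: +6·0.0833333° lon, +19·0.0416667° lat → SW at lon -71.5°, lat 17.7917°.
Extended square 0, 3: +0·0.00833333° lon, +3·0.00416667° lat → SW at lon -71.5°, lat 17.8042°.
Cell spans 0.00833333° lon × 0.00416667° lat.
west 71.50000° W, east 71.49167° W.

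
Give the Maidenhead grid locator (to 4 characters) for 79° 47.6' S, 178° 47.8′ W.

AB00

Shift to the Maidenhead origin (180°W, 90°S): lon 1.20, lat 10.21.
Field: lon ⌊1.20/20⌋ = 0 → A; lat ⌊10.21/10⌋ = 1 → B.
Square: lon ⌊1.20/2⌋ = 0; lat ⌊0.21/1⌋ = 0.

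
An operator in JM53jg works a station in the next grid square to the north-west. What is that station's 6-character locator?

Longitude subsquare j = 9; −1 → 8 = i.
Latitude subsquare g = 6; +1 → 7 = h.

JM53ih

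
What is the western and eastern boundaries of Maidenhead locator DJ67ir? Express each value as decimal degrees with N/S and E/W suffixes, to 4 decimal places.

107.3333° W, 107.2500° W

Field D=3, J=9: +3·20° lon, +9·10° lat → SW at lon -120°, lat 0°.
Square 6, 7: +6·2° lon, +7·1° lat → SW at lon -108°, lat 7°.
Subsquare i=8, r=17: +8·0.0833333° lon, +17·0.0416667° lat → SW at lon -107.333°, lat 7.70833°.
Cell spans 0.0833333° lon × 0.0416667° lat.
west 107.3333° W, east 107.2500° W.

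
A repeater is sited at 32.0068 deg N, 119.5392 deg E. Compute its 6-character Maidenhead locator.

Offset from 180°W / 90°S: lon 299.5392°, lat 122.0068°.
Field: 299.5392/20 → 14 → O, 122.0068/10 → 12 → M; chars OM.
Square: 19.5392/2 → 9, 2.0068/1 → 2; chars 92.
Subsquare: 1.5392/0.0833333 → 18 → s, 0.0068/0.0416667 → 0 → a; chars sa.

OM92sa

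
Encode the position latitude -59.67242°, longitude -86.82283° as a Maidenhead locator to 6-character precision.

ED60oh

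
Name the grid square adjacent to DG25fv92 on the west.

DG25fv82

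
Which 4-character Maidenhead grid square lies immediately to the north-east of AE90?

Longitude square 9; +1 → 10, wraps to 0, carry into field.
Longitude field A = 0; +1 → 1 = B.
Latitude square 0; +1 → 1.

BE01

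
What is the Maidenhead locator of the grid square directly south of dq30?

DP39

Latitude square 0; −1 → -1, wraps to 9, carry into field.
Latitude field Q = 16; −1 → 15 = P.
The longitude characters are unchanged.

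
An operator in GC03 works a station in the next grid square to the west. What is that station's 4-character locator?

Longitude square 0; −1 → -1, wraps to 9, carry into field.
Longitude field G = 6; −1 → 5 = F.
The latitude characters are unchanged.

FC93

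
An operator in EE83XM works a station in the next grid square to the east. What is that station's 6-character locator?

EE93am

Longitude subsquare x = 23; +1 → 24, wraps to 0 = a, carry into square.
Longitude square 8; +1 → 9.
The latitude characters are unchanged.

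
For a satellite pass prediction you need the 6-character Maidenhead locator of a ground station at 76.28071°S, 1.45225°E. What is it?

JB03rr

Add 180° to longitude and 90° to latitude: 181.4522, 13.7193.
Field: lon ⌊181.4522/20⌋ = 9 → J; lat ⌊13.7193/10⌋ = 1 → B.
Square: lon ⌊1.4522/2⌋ = 0; lat ⌊3.7193/1⌋ = 3.
Subsquare: lon ⌊1.4522/0.0833333⌋ = 17 → r; lat ⌊0.7193/0.0416667⌋ = 17 → r.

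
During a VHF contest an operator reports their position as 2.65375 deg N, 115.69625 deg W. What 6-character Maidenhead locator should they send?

Offset from 180°W / 90°S: lon 64.3037°, lat 92.6538°.
Field: 64.3037/20 → 3 → D, 92.6538/10 → 9 → J; chars DJ.
Square: 4.3037/2 → 2, 2.6538/1 → 2; chars 22.
Subsquare: 0.3037/0.0833333 → 3 → d, 0.6538/0.0416667 → 15 → p; chars dp.

DJ22dp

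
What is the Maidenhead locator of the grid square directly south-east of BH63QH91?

BH63rh00

Longitude extended square 9; +1 → 10, wraps to 0, carry into subsquare.
Longitude subsquare q = 16; +1 → 17 = r.
Latitude extended square 1; −1 → 0.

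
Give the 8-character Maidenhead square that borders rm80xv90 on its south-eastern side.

RM90au09

Longitude extended square 9; +1 → 10, wraps to 0, carry into subsquare.
Longitude subsquare x = 23; +1 → 24, wraps to 0 = a, carry into square.
Longitude square 8; +1 → 9.
Latitude extended square 0; −1 → -1, wraps to 9, carry into subsquare.
Latitude subsquare v = 21; −1 → 20 = u.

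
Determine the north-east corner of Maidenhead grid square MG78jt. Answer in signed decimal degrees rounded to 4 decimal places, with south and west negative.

Field M=12, G=6: +12·20° lon, +6·10° lat → SW at lon 60°, lat -30°.
Square 7, 8: +7·2° lon, +8·1° lat → SW at lon 74°, lat -22°.
Subsquare j=9, t=19: +9·0.0833333° lon, +19·0.0416667° lat → SW at lon 74.75°, lat -21.2083°.
Cell spans 0.0833333° lon × 0.0416667° lat. NE corner is SW corner plus one full cell.
latitude -21.1667, longitude 74.8333.

-21.1667, 74.8333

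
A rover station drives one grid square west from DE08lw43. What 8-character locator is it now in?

Longitude extended square 4; −1 → 3.
The latitude characters are unchanged.

DE08lw33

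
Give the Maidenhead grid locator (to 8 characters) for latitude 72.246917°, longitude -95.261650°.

EQ22if89

Offset from 180°W / 90°S: lon 84.73835°, lat 162.24692°.
Field: lon ⌊84.73835/20⌋ = 4 → E; lat ⌊162.24692/10⌋ = 16 → Q.
Square: lon ⌊4.73835/2⌋ = 2; lat ⌊2.24692/1⌋ = 2.
Subsquare: lon ⌊0.73835/0.0833333⌋ = 8 → i; lat ⌊0.24692/0.0416667⌋ = 5 → f.
Extended square: lon ⌊0.07168/0.00833333⌋ = 8; lat ⌊0.03858/0.00416667⌋ = 9.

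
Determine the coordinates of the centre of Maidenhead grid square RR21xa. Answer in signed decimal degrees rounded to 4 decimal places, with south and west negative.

81.0208, 165.9583

Field R=17, R=17: +17·20° lon, +17·10° lat → SW at lon 160°, lat 80°.
Square 2, 1: +2·2° lon, +1·1° lat → SW at lon 164°, lat 81°.
Subsquare x=23, a=0: +23·0.0833333° lon, +0·0.0416667° lat → SW at lon 165.917°, lat 81°.
Cell spans 0.0833333° lon × 0.0416667° lat. Centre is SW corner plus half of each.
latitude 81.0208, longitude 165.9583.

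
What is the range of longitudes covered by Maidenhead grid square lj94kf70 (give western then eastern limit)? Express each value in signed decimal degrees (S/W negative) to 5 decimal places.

58.89167, 58.90000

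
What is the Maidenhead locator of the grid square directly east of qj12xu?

QJ22au

Longitude subsquare x = 23; +1 → 24, wraps to 0 = a, carry into square.
Longitude square 1; +1 → 2.
The latitude characters are unchanged.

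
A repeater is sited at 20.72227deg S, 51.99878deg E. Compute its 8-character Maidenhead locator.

LG59xg96

Offset from 180°W / 90°S: lon 231.99878°, lat 69.27773°.
Field: lon ⌊231.99878/20⌋ = 11 → L; lat ⌊69.27773/10⌋ = 6 → G.
Square: lon ⌊11.99878/2⌋ = 5; lat ⌊9.27773/1⌋ = 9.
Subsquare: lon ⌊1.99878/0.0833333⌋ = 23 → x; lat ⌊0.27773/0.0416667⌋ = 6 → g.
Extended square: lon ⌊0.08211/0.00833333⌋ = 9; lat ⌊0.02773/0.00416667⌋ = 6.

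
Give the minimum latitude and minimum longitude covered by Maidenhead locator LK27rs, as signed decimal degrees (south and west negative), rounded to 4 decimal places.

17.7500, 45.4167

Field L=11, K=10: +11·20° lon, +10·10° lat → SW at lon 40°, lat 10°.
Square 2, 7: +2·2° lon, +7·1° lat → SW at lon 44°, lat 17°.
Subsquare r=17, s=18: +17·0.0833333° lon, +18·0.0416667° lat → SW at lon 45.4167°, lat 17.75°.
latitude 17.7500, longitude 45.4167.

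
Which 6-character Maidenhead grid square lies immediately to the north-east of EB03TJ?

EB03uk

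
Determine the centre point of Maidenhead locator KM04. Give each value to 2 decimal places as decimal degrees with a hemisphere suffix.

34.50° N, 21.00° E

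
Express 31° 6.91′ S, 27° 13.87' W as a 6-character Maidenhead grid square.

HF68jv

Add 180° to longitude and 90° to latitude: 152.7688, 58.8848.
Field: 152.7688/20 → 7 → H, 58.8848/10 → 5 → F; chars HF.
Square: 12.7688/2 → 6, 8.8848/1 → 8; chars 68.
Subsquare: 0.7688/0.0833333 → 9 → j, 0.8848/0.0416667 → 21 → v; chars jv.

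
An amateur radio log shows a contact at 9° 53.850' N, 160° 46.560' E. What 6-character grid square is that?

RJ09jv

Add 180° to longitude and 90° to latitude: 340.7760, 99.8975.
Field: 340.7760/20 → 17 → R, 99.8975/10 → 9 → J; chars RJ.
Square: 0.7760/2 → 0, 9.8975/1 → 9; chars 09.
Subsquare: 0.7760/0.0833333 → 9 → j, 0.8975/0.0416667 → 21 → v; chars jv.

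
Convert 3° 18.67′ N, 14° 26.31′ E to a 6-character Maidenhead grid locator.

Shift to the Maidenhead origin (180°W, 90°S): lon 194.4385, lat 93.3112.
Field (20°×10°, letters A–R): lon ⌊194.4385/20⌋ = 9 → J; lat ⌊93.3112/10⌋ = 9 → J.
Square (2°×1°, digits 0–9): lon ⌊14.4385/2⌋ = 7; lat ⌊3.3112/1⌋ = 3.
Subsquare (5′×2.5′, letters a–x): lon ⌊0.4385/0.0833333⌋ = 5 → f; lat ⌊0.3112/0.0416667⌋ = 7 → h.

JJ73fh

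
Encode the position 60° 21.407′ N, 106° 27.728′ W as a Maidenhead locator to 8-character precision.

DP60si45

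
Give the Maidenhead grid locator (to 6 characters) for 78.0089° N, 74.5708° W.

Shift to the Maidenhead origin (180°W, 90°S): lon 105.4292, lat 168.0089.
Field: 105.4292/20 → 5 → F, 168.0089/10 → 16 → Q; chars FQ.
Square: 5.4292/2 → 2, 8.0089/1 → 8; chars 28.
Subsquare: 1.4292/0.0833333 → 17 → r, 0.0089/0.0416667 → 0 → a; chars ra.

FQ28ra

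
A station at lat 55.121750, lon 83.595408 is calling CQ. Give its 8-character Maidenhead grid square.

NO15tc19

Add 180° to longitude and 90° to latitude: 263.59541, 145.12175.
Field: 263.59541/20 → 13 → N, 145.12175/10 → 14 → O; chars NO.
Square: 3.59541/2 → 1, 5.12175/1 → 5; chars 15.
Subsquare: 1.59541/0.0833333 → 19 → t, 0.12175/0.0416667 → 2 → c; chars tc.
Extended square: 0.01207/0.00833333 → 1, 0.03842/0.00416667 → 9; chars 19.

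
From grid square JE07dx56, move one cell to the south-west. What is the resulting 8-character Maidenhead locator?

Longitude extended square 5; −1 → 4.
Latitude extended square 6; −1 → 5.

JE07dx45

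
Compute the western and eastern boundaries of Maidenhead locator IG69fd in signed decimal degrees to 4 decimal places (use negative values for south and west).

-7.5833, -7.5000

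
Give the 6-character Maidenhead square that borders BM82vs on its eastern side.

BM82ws

Longitude subsquare v = 21; +1 → 22 = w.
The latitude characters are unchanged.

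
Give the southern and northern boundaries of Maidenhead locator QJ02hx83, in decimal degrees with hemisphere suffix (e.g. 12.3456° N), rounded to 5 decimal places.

Field Q=16, J=9: +16·20° lon, +9·10° lat → SW at lon 140°, lat 0°.
Square 0, 2: +0·2° lon, +2·1° lat → SW at lon 140°, lat 2°.
Subsquare h=7, x=23: +7·0.0833333° lon, +23·0.0416667° lat → SW at lon 140.583°, lat 2.95833°.
Extended square 8, 3: +8·0.00833333° lon, +3·0.00416667° lat → SW at lon 140.65°, lat 2.97083°.
Cell spans 0.00833333° lon × 0.00416667° lat.
south 2.97083° N, north 2.97500° N.

2.97083° N, 2.97500° N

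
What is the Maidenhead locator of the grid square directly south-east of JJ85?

JJ94

Longitude square 8; +1 → 9.
Latitude square 5; −1 → 4.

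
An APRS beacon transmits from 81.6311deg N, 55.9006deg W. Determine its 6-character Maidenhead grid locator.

GR21bp

Add 180° to longitude and 90° to latitude: 124.0994, 171.6311.
Field: lon ⌊124.0994/20⌋ = 6 → G; lat ⌊171.6311/10⌋ = 17 → R.
Square: lon ⌊4.0994/2⌋ = 2; lat ⌊1.6311/1⌋ = 1.
Subsquare: lon ⌊0.0994/0.0833333⌋ = 1 → b; lat ⌊0.6311/0.0416667⌋ = 15 → p.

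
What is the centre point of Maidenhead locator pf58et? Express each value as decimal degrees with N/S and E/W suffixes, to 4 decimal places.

31.1875° S, 130.3750° E

Field P=15, F=5: +15·20° lon, +5·10° lat → SW at lon 120°, lat -40°.
Square 5, 8: +5·2° lon, +8·1° lat → SW at lon 130°, lat -32°.
Subsquare e=4, t=19: +4·0.0833333° lon, +19·0.0416667° lat → SW at lon 130.333°, lat -31.2083°.
Cell spans 0.0833333° lon × 0.0416667° lat. Centre is SW corner plus half of each.
latitude 31.1875° S, longitude 130.3750° E.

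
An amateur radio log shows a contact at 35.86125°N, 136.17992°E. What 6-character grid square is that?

PM85cu

Shift to the Maidenhead origin (180°W, 90°S): lon 316.1799, lat 125.8612.
Field (20°×10°, letters A–R): lon ⌊316.1799/20⌋ = 15 → P; lat ⌊125.8612/10⌋ = 12 → M.
Square (2°×1°, digits 0–9): lon ⌊16.1799/2⌋ = 8; lat ⌊5.8612/1⌋ = 5.
Subsquare (5′×2.5′, letters a–x): lon ⌊0.1799/0.0833333⌋ = 2 → c; lat ⌊0.8612/0.0416667⌋ = 20 → u.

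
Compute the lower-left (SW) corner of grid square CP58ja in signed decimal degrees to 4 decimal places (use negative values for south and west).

68.0000, -129.2500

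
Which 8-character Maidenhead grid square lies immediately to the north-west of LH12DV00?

LH12cv91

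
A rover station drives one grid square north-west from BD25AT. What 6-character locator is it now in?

BD15xu

Longitude subsquare a = 0; −1 → -1, wraps to 23 = x, carry into square.
Longitude square 2; −1 → 1.
Latitude subsquare t = 19; +1 → 20 = u.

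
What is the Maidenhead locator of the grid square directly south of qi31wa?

Latitude subsquare a = 0; −1 → -1, wraps to 23 = x, carry into square.
Latitude square 1; −1 → 0.
The longitude characters are unchanged.

QI30wx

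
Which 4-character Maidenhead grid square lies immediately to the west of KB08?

Longitude square 0; −1 → -1, wraps to 9, carry into field.
Longitude field K = 10; −1 → 9 = J.
The latitude characters are unchanged.

JB98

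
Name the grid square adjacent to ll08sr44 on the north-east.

LL08sr55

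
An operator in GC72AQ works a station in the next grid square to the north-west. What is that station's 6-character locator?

GC62xr

Longitude subsquare a = 0; −1 → -1, wraps to 23 = x, carry into square.
Longitude square 7; −1 → 6.
Latitude subsquare q = 16; +1 → 17 = r.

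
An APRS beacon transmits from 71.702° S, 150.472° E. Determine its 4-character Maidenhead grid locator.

Offset from 180°W / 90°S: lon 330.47°, lat 18.30°.
Field: lon ⌊330.47/20⌋ = 16 → Q; lat ⌊18.30/10⌋ = 1 → B.
Square: lon ⌊10.47/2⌋ = 5; lat ⌊8.30/1⌋ = 8.

QB58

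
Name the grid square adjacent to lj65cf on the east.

LJ65df

Longitude subsquare c = 2; +1 → 3 = d.
The latitude characters are unchanged.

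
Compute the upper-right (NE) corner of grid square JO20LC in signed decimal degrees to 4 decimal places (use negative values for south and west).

Field J=9, O=14: +9·20° lon, +14·10° lat → SW at lon 0°, lat 50°.
Square 2, 0: +2·2° lon, +0·1° lat → SW at lon 4°, lat 50°.
Subsquare l=11, c=2: +11·0.0833333° lon, +2·0.0416667° lat → SW at lon 4.91667°, lat 50.0833°.
Cell spans 0.0833333° lon × 0.0416667° lat. NE corner is SW corner plus one full cell.
latitude 50.1250, longitude 5.0000.

50.1250, 5.0000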